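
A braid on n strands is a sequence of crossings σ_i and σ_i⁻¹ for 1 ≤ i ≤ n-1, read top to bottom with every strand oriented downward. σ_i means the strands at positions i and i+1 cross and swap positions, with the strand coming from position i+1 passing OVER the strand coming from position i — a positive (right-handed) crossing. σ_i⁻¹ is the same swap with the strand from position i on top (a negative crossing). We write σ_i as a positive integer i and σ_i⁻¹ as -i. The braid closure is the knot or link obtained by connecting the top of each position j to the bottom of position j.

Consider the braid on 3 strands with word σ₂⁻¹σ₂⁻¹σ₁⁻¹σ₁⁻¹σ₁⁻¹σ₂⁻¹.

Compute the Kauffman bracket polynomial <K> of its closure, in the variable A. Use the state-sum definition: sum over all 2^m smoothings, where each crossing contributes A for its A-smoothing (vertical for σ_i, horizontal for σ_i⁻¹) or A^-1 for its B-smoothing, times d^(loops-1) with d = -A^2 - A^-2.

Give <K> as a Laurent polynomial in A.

A^14 - 2*A^10 + A^6 - 2*A^2 + 2*A^-2 + A^-10

Derivation:
Braid: s2^-1 s2^-1 s1^-1 s1^-1 s1^-1 s2^-1 on 3 strands, 6 crossings.
Writhe w = (#positive) - (#negative) = 0 - 6 = -6.
Computing the Kauffman bracket via state sum. There are 2^6 = 64 states.
Smooth each crossing (0=||, 1=⌣⌢); contribution A^(Σ sign_k(1-2s_k)) * d^(L-1).
Tabulate the states by total A-exponent and number of loops L (A-exp: L × count):
  A^6: L=5 ×1
  A^4: L=4 ×6
  A^2: L=3 ×15
  A^0: L=2 ×18, L=4 ×2
  A^-2: L=1 ×9, L=3 ×6
  A^-4: L=2 ×6
  A^-6: L=3 ×1
Each group contributes A^e * Σ count * d^(L-1):
Powers of d = -A^2 - A^-2: d^2 = A^4 + 2 + A^-4; d^3 = -A^6 - 3*A^2 - 3*A^-2 - A^-6; d^4 = A^8 + 4*A^4 + 6 + 4*A^-4 + A^-8.
  A^6 * (d^4) = A^14 + 4*A^10 + 6*A^6 + 4*A^2 + A^-2
  A^4 * (6*d^3) = -6*A^10 - 18*A^6 - 18*A^2 - 6*A^-2
  A^2 * (15*d^2) = 15*A^6 + 30*A^2 + 15*A^-2
  A^0 * (18*d + 2*d^3) = -2*A^6 - 24*A^2 - 24*A^-2 - 2*A^-6
  A^-2 * (9 + 6*d^2) = 6*A^2 + 21*A^-2 + 6*A^-6
  A^-4 * (6*d) = -6*A^-2 - 6*A^-6
  A^-6 * (d^2) = A^-2 + 2*A^-6 + A^-10
Summing the groups: <K> = A^14 - 2*A^10 + A^6 - 2*A^2 + 2*A^-2 + A^-10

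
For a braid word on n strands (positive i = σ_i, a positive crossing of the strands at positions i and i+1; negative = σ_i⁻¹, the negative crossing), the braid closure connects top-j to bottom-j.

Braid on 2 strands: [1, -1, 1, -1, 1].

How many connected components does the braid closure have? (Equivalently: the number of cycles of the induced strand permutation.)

1

Derivation:
Track the strand permutation on 2 strands, starting from identity.
  step 1: s1 swaps positions 1,2 -> [2 1]
  step 2: s1^-1 swaps positions 1,2 -> [1 2]
  step 3: s1 swaps positions 1,2 -> [2 1]
  step 4: s1^-1 swaps positions 1,2 -> [1 2]
  step 5: s1 swaps positions 1,2 -> [2 1]
Final permutation (position -> original strand): [2 1]
Closure components = cycle count of this permutation = 1.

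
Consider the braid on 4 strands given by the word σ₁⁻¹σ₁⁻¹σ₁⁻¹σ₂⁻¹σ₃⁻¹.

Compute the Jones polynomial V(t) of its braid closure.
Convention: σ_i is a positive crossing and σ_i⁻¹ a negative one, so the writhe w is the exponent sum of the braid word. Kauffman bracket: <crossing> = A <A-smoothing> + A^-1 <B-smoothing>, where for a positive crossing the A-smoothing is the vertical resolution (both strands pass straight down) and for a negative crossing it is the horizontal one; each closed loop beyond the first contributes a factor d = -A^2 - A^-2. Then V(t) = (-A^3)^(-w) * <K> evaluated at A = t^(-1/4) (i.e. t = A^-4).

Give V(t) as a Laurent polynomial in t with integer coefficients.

The presented braid s1^-1 s1^-1 s1^-1 s2^-1 s3^-1 on 4 strands reduces by inverse Markov moves (closure unchanged at each step):
  Destabilize: the word has the form β·s3^-1 where s3^-1 occurs only as the final letter (β ∈ B_3); drop it and the last strand → 3 strands.
  Destabilize: the word has the form β·s2^-1 where s2^-1 occurs only as the final letter (β ∈ B_2); drop it and the last strand → 2 strands.
Reduced to β = s1^-1 s1^-1 s1^-1 on 2 strands, 3 crossings.
Compute on β:
Braid: s1^-1 s1^-1 s1^-1 on 2 strands, 3 crossings.
Writhe w = (#positive) - (#negative) = 0 - 3 = -3.
State-sum expansion of <K>. There are 2^3 = 8 states.
For each crossing: s=0 is the vertical smoothing, s=1 horizontal. Crossing k contributes A^(sign_k * (1 - 2*s_k)); loop factor d = -A^2 - A^-2.
  state 000: A-exp=-3, loops=2, term = A^-3 * d^1
  state 001: A-exp=-1, loops=1, term = A^-1 * d^0
  state 010: A-exp=-1, loops=1, term = A^-1 * d^0
  state 011: A-exp=+1, loops=2, term = A^1 * d^1
  state 100: A-exp=-1, loops=1, term = A^-1 * d^0
  state 101: A-exp=+1, loops=2, term = A^1 * d^1
  state 110: A-exp=+1, loops=2, term = A^1 * d^1
  state 111: A-exp=+3, loops=3, term = A^3 * d^2
Collect the terms by A-exponent (count of states per loop number):
Powers of d = -A^2 - A^-2: d^2 = A^4 + 2 + A^-4.
  A^3 * (d^2) = A^7 + 2*A^3 + A^-1
  A^1 * (3*d) = -3*A^3 - 3*A^-1
  A^-1 * (3) = 3*A^-1
  A^-3 * (d) = -A^-1 - A^-5
Summing the groups: <K> = A^7 - A^3 - A^-5
Normalise by the writhe: (-A^3)^(-w) = (-A^3)^(3) = -A^9, so f(A) = -A^9 * <K> = -A^16 + A^12 + A^4.
Substitute A = t^(-1/4), i.e. A^e → t^(-e/4): V(t) = t^-1 + t^-3 - t^-4

Answer: t^-1 + t^-3 - t^-4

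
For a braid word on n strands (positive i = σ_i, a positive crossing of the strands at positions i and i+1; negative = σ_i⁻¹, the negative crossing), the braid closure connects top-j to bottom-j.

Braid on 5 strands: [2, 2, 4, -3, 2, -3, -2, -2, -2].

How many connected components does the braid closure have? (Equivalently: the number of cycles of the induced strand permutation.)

2

Derivation:
Track the strand permutation on 5 strands, starting from identity.
  step 1: s2 swaps positions 2,3 -> [1 3 2 4 5]
  step 2: s2 swaps positions 2,3 -> [1 2 3 4 5]
  step 3: s4 swaps positions 4,5 -> [1 2 3 5 4]
  step 4: s3^-1 swaps positions 3,4 -> [1 2 5 3 4]
  step 5: s2 swaps positions 2,3 -> [1 5 2 3 4]
  step 6: s3^-1 swaps positions 3,4 -> [1 5 3 2 4]
  step 7: s2^-1 swaps positions 2,3 -> [1 3 5 2 4]
  step 8: s2^-1 swaps positions 2,3 -> [1 5 3 2 4]
  step 9: s2^-1 swaps positions 2,3 -> [1 3 5 2 4]
Final permutation (position -> original strand): [1 3 5 2 4]
Closure components = cycle count of this permutation = 2.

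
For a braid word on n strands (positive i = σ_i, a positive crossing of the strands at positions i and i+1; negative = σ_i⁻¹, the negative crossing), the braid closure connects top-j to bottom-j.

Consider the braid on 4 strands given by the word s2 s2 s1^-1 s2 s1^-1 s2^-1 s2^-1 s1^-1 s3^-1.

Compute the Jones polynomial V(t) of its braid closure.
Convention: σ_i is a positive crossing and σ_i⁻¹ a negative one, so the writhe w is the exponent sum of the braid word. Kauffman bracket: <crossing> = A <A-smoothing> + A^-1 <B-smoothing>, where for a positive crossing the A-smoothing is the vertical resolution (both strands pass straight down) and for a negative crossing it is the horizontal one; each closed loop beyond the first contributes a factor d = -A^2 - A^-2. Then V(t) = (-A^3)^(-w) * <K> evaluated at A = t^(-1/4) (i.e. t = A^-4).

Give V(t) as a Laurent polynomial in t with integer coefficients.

The presented braid s2 s2 s1^-1 s2 s1^-1 s2^-1 s2^-1 s1^-1 s3^-1 on 4 strands reduces by inverse Markov moves (closure unchanged at each step):
  Destabilize: the word has the form β·s3^-1 where s3^-1 occurs only as the final letter (β ∈ B_3); drop it and the last strand → 3 strands.
Reduced to β = s2 s2 s1^-1 s2 s1^-1 s2^-1 s2^-1 s1^-1 on 3 strands, 8 crossings.
Compute on β:
Braid: s2 s2 s1^-1 s2 s1^-1 s2^-1 s2^-1 s1^-1 on 3 strands, 8 crossings.
Writhe w = (#positive) - (#negative) = 3 - 5 = -2.
State-sum expansion of <K>. There are 2^8 = 256 states.
For each crossing: s=0 is the vertical smoothing, s=1 horizontal. Crossing k contributes A^(sign_k * (1 - 2*s_k)); loop factor d = -A^2 - A^-2.
Tabulate the states by total A-exponent and number of loops L (A-exp: L × count):
  A^8: L=4 ×1
  A^6: L=3 ×8
  A^4: L=2 ×23, L=4 ×5
  A^2: L=1 ×22, L=3 ×33, L=5 ×1
  A^0: L=2 ×52, L=4 ×18
  A^-2: L=1 ×13, L=3 ×37, L=5 ×6
  A^-4: L=2 ×14, L=4 ×13, L=6 ×1
  A^-6: L=3 ×6, L=5 ×2
  A^-8: L=4 ×1
Each group contributes A^e * Σ count * d^(L-1):
Powers of d = -A^2 - A^-2: d^2 = A^4 + 2 + A^-4; d^3 = -A^6 - 3*A^2 - 3*A^-2 - A^-6; d^4 = A^8 + 4*A^4 + 6 + 4*A^-4 + A^-8; d^5 = -A^10 - 5*A^6 - 10*A^2 - 10*A^-2 - 5*A^-6 - A^-10.
  A^8 * (d^3) = -A^14 - 3*A^10 - 3*A^6 - A^2
  A^6 * (8*d^2) = 8*A^10 + 16*A^6 + 8*A^2
  A^4 * (23*d + 5*d^3) = -5*A^10 - 38*A^6 - 38*A^2 - 5*A^-2
  A^2 * (22 + 33*d^2 + d^4) = A^10 + 37*A^6 + 94*A^2 + 37*A^-2 + A^-6
  A^0 * (52*d + 18*d^3) = -18*A^6 - 106*A^2 - 106*A^-2 - 18*A^-6
  A^-2 * (13 + 37*d^2 + 6*d^4) = 6*A^6 + 61*A^2 + 123*A^-2 + 61*A^-6 + 6*A^-10
  A^-4 * (14*d + 13*d^3 + d^5) = -A^6 - 18*A^2 - 63*A^-2 - 63*A^-6 - 18*A^-10 - A^-14
  A^-6 * (6*d^2 + 2*d^4) = 2*A^2 + 14*A^-2 + 24*A^-6 + 14*A^-10 + 2*A^-14
  A^-8 * (d^3) = -A^-2 - 3*A^-6 - 3*A^-10 - A^-14
Summing the groups: <K> = -A^14 + A^10 - A^6 + 2*A^2 - A^-2 + 2*A^-6 - A^-10
Normalise by the writhe: (-A^3)^(-w) = (-A^3)^(2) = A^6, so f(A) = A^6 * <K> = -A^20 + A^16 - A^12 + 2*A^8 - A^4 + 2 - A^-4.
Substitute A = t^(-1/4), i.e. A^e → t^(-e/4): V(t) = -t + 2 - t^-1 + 2*t^-2 - t^-3 + t^-4 - t^-5

Answer: -t + 2 - t^-1 + 2*t^-2 - t^-3 + t^-4 - t^-5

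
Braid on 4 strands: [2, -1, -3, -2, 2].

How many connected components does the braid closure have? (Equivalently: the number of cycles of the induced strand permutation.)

1

Derivation:
Track the strand permutation on 4 strands, starting from identity.
  step 1: s2 swaps positions 2,3 -> [1 3 2 4]
  step 2: s1^-1 swaps positions 1,2 -> [3 1 2 4]
  step 3: s3^-1 swaps positions 3,4 -> [3 1 4 2]
  step 4: s2^-1 swaps positions 2,3 -> [3 4 1 2]
  step 5: s2 swaps positions 2,3 -> [3 1 4 2]
Final permutation (position -> original strand): [3 1 4 2]
Closure components = cycle count of this permutation = 1.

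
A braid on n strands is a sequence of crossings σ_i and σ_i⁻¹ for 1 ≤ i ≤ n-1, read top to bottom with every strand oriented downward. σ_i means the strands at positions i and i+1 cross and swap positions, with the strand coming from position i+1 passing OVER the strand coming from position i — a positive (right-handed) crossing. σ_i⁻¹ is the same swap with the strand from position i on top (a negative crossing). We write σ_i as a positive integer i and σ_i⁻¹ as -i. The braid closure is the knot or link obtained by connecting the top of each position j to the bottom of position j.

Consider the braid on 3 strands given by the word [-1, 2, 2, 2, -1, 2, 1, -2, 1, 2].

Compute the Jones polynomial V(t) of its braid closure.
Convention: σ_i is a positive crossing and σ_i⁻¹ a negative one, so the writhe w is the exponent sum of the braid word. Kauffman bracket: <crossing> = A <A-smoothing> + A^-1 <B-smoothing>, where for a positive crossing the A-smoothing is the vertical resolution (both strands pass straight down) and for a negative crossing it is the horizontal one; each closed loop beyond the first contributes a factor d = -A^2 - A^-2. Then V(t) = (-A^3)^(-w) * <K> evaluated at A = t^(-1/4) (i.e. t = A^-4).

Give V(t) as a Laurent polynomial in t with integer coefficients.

-t^8 + t^7 - 2*t^6 + 3*t^5 - 3*t^4 + 4*t^3 - 2*t^2 + 2*t - 1

Derivation:
Braid: s1^-1 s2 s2 s2 s1^-1 s2 s1 s2^-1 s1 s2 on 3 strands, 10 crossings.
Writhe w = (#positive) - (#negative) = 7 - 3 = 4.
Computing the Kauffman bracket via state sum. There are 2^10 = 1024 states.
For each crossing: s=0 is the vertical smoothing, s=1 horizontal. Crossing k contributes A^(sign_k * (1 - 2*s_k)); loop factor d = -A^2 - A^-2.
Tabulate the states by total A-exponent and number of loops L (A-exp: L × count):
  A^10: L=2 ×1
  A^8: L=1 ×5, L=3 ×5
  A^6: L=2 ×39, L=4 ×6
  A^4: L=1 ×34, L=3 ×85, L=5 ×1
  A^2: L=2 ×138, L=4 ×72
  A^0: L=1 ×48, L=3 ×167, L=5 ×37
  A^-2: L=2 ×91, L=4 ×109, L=6 ×10
  A^-4: L=3 ×82, L=5 ×37, L=7 ×1
  A^-6: L=4 ×40, L=6 ×5
  A^-8: L=5 ×10
  A^-10: L=6 ×1
Each group contributes A^e * Σ count * d^(L-1):
Powers of d = -A^2 - A^-2: d^2 = A^4 + 2 + A^-4; d^3 = -A^6 - 3*A^2 - 3*A^-2 - A^-6; d^4 = A^8 + 4*A^4 + 6 + 4*A^-4 + A^-8; d^5 = -A^10 - 5*A^6 - 10*A^2 - 10*A^-2 - 5*A^-6 - A^-10; d^6 = A^12 + 6*A^8 + 15*A^4 + 20 + 15*A^-4 + 6*A^-8 + A^-12.
  A^10 * (d) = -A^12 - A^8
  A^8 * (5 + 5*d^2) = 5*A^12 + 15*A^8 + 5*A^4
  A^6 * (39*d + 6*d^3) = -6*A^12 - 57*A^8 - 57*A^4 - 6
  A^4 * (34 + 85*d^2 + d^4) = A^12 + 89*A^8 + 210*A^4 + 89 + A^-4
  A^2 * (138*d + 72*d^3) = -72*A^8 - 354*A^4 - 354 - 72*A^-4
  A^0 * (48 + 167*d^2 + 37*d^4) = 37*A^8 + 315*A^4 + 604 + 315*A^-4 + 37*A^-8
  A^-2 * (91*d + 109*d^3 + 10*d^5) = -10*A^8 - 159*A^4 - 518 - 518*A^-4 - 159*A^-8 - 10*A^-12
  A^-4 * (82*d^2 + 37*d^4 + d^6) = A^8 + 43*A^4 + 245 + 406*A^-4 + 245*A^-8 + 43*A^-12 + A^-16
  A^-6 * (40*d^3 + 5*d^5) = -5*A^4 - 65 - 170*A^-4 - 170*A^-8 - 65*A^-12 - 5*A^-16
  A^-8 * (10*d^4) = 10 + 40*A^-4 + 60*A^-8 + 40*A^-12 + 10*A^-16
  A^-10 * (d^5) = -1 - 5*A^-4 - 10*A^-8 - 10*A^-12 - 5*A^-16 - A^-20
Summing the groups: <K> = -A^12 + 2*A^8 - 2*A^4 + 4 - 3*A^-4 + 3*A^-8 - 2*A^-12 + A^-16 - A^-20
Normalise by the writhe: (-A^3)^(-w) = (-A^3)^(-4) = A^-12, so f(A) = A^-12 * <K> = -1 + 2*A^-4 - 2*A^-8 + 4*A^-12 - 3*A^-16 + 3*A^-20 - 2*A^-24 + A^-28 - A^-32.
Substitute A = t^(-1/4), i.e. A^e → t^(-e/4): V(t) = -t^8 + t^7 - 2*t^6 + 3*t^5 - 3*t^4 + 4*t^3 - 2*t^2 + 2*t - 1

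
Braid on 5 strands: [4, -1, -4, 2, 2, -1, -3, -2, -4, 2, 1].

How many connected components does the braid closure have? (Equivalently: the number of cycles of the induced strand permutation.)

2

Derivation:
Track the strand permutation on 5 strands, starting from identity.
  step 1: s4 swaps positions 4,5 -> [1 2 3 5 4]
  step 2: s1^-1 swaps positions 1,2 -> [2 1 3 5 4]
  step 3: s4^-1 swaps positions 4,5 -> [2 1 3 4 5]
  step 4: s2 swaps positions 2,3 -> [2 3 1 4 5]
  step 5: s2 swaps positions 2,3 -> [2 1 3 4 5]
  step 6: s1^-1 swaps positions 1,2 -> [1 2 3 4 5]
  step 7: s3^-1 swaps positions 3,4 -> [1 2 4 3 5]
  step 8: s2^-1 swaps positions 2,3 -> [1 4 2 3 5]
  step 9: s4^-1 swaps positions 4,5 -> [1 4 2 5 3]
  step 10: s2 swaps positions 2,3 -> [1 2 4 5 3]
  step 11: s1 swaps positions 1,2 -> [2 1 4 5 3]
Final permutation (position -> original strand): [2 1 4 5 3]
Closure components = cycle count of this permutation = 2.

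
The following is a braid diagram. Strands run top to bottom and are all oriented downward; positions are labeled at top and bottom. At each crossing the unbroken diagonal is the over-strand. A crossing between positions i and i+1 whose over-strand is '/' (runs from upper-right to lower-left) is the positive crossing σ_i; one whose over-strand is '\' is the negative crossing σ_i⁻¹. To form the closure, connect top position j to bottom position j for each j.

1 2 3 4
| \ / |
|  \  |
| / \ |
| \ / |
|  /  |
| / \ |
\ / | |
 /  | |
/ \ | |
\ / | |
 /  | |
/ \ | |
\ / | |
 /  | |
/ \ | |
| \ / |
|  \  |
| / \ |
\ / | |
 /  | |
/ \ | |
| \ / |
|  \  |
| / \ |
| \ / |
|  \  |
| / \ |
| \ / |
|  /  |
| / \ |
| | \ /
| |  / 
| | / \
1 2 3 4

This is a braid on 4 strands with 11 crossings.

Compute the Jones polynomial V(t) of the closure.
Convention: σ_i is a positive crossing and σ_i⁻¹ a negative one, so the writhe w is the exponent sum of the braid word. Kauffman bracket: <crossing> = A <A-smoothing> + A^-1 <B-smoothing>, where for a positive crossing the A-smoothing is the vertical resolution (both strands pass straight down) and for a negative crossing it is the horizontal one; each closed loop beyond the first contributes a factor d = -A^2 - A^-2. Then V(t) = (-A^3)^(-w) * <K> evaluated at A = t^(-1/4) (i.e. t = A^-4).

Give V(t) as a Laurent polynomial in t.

Reading the diagram top to bottom ('/'-over between positions i,i+1 = s_i, '\'-over = s_i^-1): braid word = s2^-1 s2 s1 s1 s1 s2^-1 s1 s2^-1 s2^-1 s2 s3.
The presented braid s2^-1 s2 s1 s1 s1 s2^-1 s1 s2^-1 s2^-1 s2 s3 on 4 strands reduces by inverse Markov moves (closure unchanged at each step):
  Destabilize: the word has the form β·s3 where s3 occurs only as the final letter (β ∈ B_3); drop it and the last strand → 3 strands.
  Deconjugate: the word is γ·β·γ⁻¹ with γ = s2^-1 (prefix) and γ⁻¹ = s2 (suffix); strip both.
  Deconjugate: the word is γ·β·γ⁻¹ with γ = s2 (prefix) and γ⁻¹ = s2^-1 (suffix); strip both.
Reduced to β = s1 s1 s1 s2^-1 s1 s2^-1 on 3 strands, 6 crossings.
Compute on β:
Braid: s1 s1 s1 s2^-1 s1 s2^-1 on 3 strands, 6 crossings.
Writhe w = (#positive) - (#negative) = 4 - 2 = 2.
State-sum expansion of <K>. There are 2^6 = 64 states.
For each crossing: s=0 is the vertical smoothing, s=1 horizontal. Crossing k contributes A^(sign_k * (1 - 2*s_k)); loop factor d = -A^2 - A^-2.
Tabulate the states by total A-exponent and number of loops L (A-exp: L × count):
  A^6: L=3 ×1
  A^4: L=2 ×6
  A^2: L=1 ×11, L=3 ×4
  A^0: L=2 ×19, L=4 ×1
  A^-2: L=3 ×15
  A^-4: L=4 ×6
  A^-6: L=5 ×1
Each group contributes A^e * Σ count * d^(L-1):
Powers of d = -A^2 - A^-2: d^2 = A^4 + 2 + A^-4; d^3 = -A^6 - 3*A^2 - 3*A^-2 - A^-6; d^4 = A^8 + 4*A^4 + 6 + 4*A^-4 + A^-8.
  A^6 * (d^2) = A^10 + 2*A^6 + A^2
  A^4 * (6*d) = -6*A^6 - 6*A^2
  A^2 * (11 + 4*d^2) = 4*A^6 + 19*A^2 + 4*A^-2
  A^0 * (19*d + d^3) = -A^6 - 22*A^2 - 22*A^-2 - A^-6
  A^-2 * (15*d^2) = 15*A^2 + 30*A^-2 + 15*A^-6
  A^-4 * (6*d^3) = -6*A^2 - 18*A^-2 - 18*A^-6 - 6*A^-10
  A^-6 * (d^4) = A^2 + 4*A^-2 + 6*A^-6 + 4*A^-10 + A^-14
Summing the groups: <K> = A^10 - A^6 + 2*A^2 - 2*A^-2 + 2*A^-6 - 2*A^-10 + A^-14
Normalise by the writhe: (-A^3)^(-w) = (-A^3)^(-2) = A^-6, so f(A) = A^-6 * <K> = A^4 - 1 + 2*A^-4 - 2*A^-8 + 2*A^-12 - 2*A^-16 + A^-20.
Substitute A = t^(-1/4), i.e. A^e → t^(-e/4): V(t) = t^5 - 2*t^4 + 2*t^3 - 2*t^2 + 2*t - 1 + t^-1

Answer: t^5 - 2*t^4 + 2*t^3 - 2*t^2 + 2*t - 1 + t^-1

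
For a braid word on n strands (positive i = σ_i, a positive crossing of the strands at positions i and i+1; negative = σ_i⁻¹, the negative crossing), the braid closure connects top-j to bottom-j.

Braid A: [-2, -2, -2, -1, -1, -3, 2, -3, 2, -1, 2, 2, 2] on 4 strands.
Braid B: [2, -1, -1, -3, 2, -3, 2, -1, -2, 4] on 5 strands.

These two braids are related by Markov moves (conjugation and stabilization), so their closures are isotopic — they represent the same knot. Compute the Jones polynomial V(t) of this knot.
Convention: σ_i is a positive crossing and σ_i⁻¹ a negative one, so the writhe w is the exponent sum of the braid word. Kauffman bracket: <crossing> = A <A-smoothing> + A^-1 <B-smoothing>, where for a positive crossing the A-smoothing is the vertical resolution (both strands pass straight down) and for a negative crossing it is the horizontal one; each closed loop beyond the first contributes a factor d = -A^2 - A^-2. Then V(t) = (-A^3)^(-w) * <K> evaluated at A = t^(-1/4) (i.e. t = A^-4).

t - 1 + 2*t^-1 - 3*t^-2 + 3*t^-3 - 2*t^-4 + 2*t^-5 - t^-6

Derivation:
Markov-equivalent braids have isotopic closures, hence identical knot invariants. Strip the Markov moves from each word to reach a common short braid β, then compute V(t) once on β.
Braid A: s2^-1 s2^-1 s2^-1 s1^-1 s1^-1 s3^-1 s2 s3^-1 s2 s1^-1 s2 s2 s2 on 4 strands reduces by inverse Markov moves (closure unchanged at each step):
  Deconjugate: the word is γ·β·γ⁻¹ with γ = s2^-1 (prefix) and γ⁻¹ = s2 (suffix); strip both.
  Deconjugate: the word is γ·β·γ⁻¹ with γ = s2^-1 s2^-1 (prefix) and γ⁻¹ = s2 s2 (suffix); strip both.
Reduced to β = s1^-1 s1^-1 s3^-1 s2 s3^-1 s2 s1^-1 on 4 strands, 7 crossings.
Braid B: s2 s1^-1 s1^-1 s3^-1 s2 s3^-1 s2 s1^-1 s2^-1 s4 on 5 strands reduces by inverse Markov moves (closure unchanged at each step):
  Destabilize: the word has the form β·s4 where s4 occurs only as the final letter (β ∈ B_4); drop it and the last strand → 4 strands.
  Deconjugate: the word is γ·β·γ⁻¹ with γ = s2 (prefix) and γ⁻¹ = s2^-1 (suffix); strip both.
Reduced to β = s1^-1 s1^-1 s3^-1 s2 s3^-1 s2 s1^-1 on 4 strands, 7 crossings.
Both give the same β = s1^-1 s1^-1 s3^-1 s2 s3^-1 s2 s1^-1 on 4 strands, so one state sum suffices:
Braid: s1^-1 s1^-1 s3^-1 s2 s3^-1 s2 s1^-1 on 4 strands, 7 crossings.
Writhe w = (#positive) - (#negative) = 2 - 5 = -3.
Computing the Kauffman bracket via state sum. There are 2^7 = 128 states.
Each crossing splits two ways (0=vertical, 1=horizontal). The state's weight is A^(#A-smoothings - #B-smoothings) * d^(loops - 1).
Tabulate the states by total A-exponent and number of loops L (A-exp: L × count):
  A^7: L=5 ×1
  A^5: L=4 ×7
  A^3: L=3 ×20, L=5 ×1
  A^1: L=2 ×27, L=4 ×8
  A^-1: L=1 ×15, L=3 ×19, L=5 ×1
  A^-3: L=2 ×17, L=4 ×4
  A^-5: L=3 ×7
  A^-7: L=4 ×1
Each group contributes A^e * Σ count * d^(L-1):
Powers of d = -A^2 - A^-2: d^2 = A^4 + 2 + A^-4; d^3 = -A^6 - 3*A^2 - 3*A^-2 - A^-6; d^4 = A^8 + 4*A^4 + 6 + 4*A^-4 + A^-8.
  A^7 * (d^4) = A^15 + 4*A^11 + 6*A^7 + 4*A^3 + A^-1
  A^5 * (7*d^3) = -7*A^11 - 21*A^7 - 21*A^3 - 7*A^-1
  A^3 * (20*d^2 + d^4) = A^11 + 24*A^7 + 46*A^3 + 24*A^-1 + A^-5
  A^1 * (27*d + 8*d^3) = -8*A^7 - 51*A^3 - 51*A^-1 - 8*A^-5
  A^-1 * (15 + 19*d^2 + d^4) = A^7 + 23*A^3 + 59*A^-1 + 23*A^-5 + A^-9
  A^-3 * (17*d + 4*d^3) = -4*A^3 - 29*A^-1 - 29*A^-5 - 4*A^-9
  A^-5 * (7*d^2) = 7*A^-1 + 14*A^-5 + 7*A^-9
  A^-7 * (d^3) = -A^-1 - 3*A^-5 - 3*A^-9 - A^-13
Summing the groups: <K> = A^15 - 2*A^11 + 2*A^7 - 3*A^3 + 3*A^-1 - 2*A^-5 + A^-9 - A^-13
Normalise by the writhe: (-A^3)^(-w) = (-A^3)^(3) = -A^9, so f(A) = -A^9 * <K> = -A^24 + 2*A^20 - 2*A^16 + 3*A^12 - 3*A^8 + 2*A^4 - 1 + A^-4.
Substitute A = t^(-1/4), i.e. A^e → t^(-e/4): V(t) = t - 1 + 2*t^-1 - 3*t^-2 + 3*t^-3 - 2*t^-4 + 2*t^-5 - t^-6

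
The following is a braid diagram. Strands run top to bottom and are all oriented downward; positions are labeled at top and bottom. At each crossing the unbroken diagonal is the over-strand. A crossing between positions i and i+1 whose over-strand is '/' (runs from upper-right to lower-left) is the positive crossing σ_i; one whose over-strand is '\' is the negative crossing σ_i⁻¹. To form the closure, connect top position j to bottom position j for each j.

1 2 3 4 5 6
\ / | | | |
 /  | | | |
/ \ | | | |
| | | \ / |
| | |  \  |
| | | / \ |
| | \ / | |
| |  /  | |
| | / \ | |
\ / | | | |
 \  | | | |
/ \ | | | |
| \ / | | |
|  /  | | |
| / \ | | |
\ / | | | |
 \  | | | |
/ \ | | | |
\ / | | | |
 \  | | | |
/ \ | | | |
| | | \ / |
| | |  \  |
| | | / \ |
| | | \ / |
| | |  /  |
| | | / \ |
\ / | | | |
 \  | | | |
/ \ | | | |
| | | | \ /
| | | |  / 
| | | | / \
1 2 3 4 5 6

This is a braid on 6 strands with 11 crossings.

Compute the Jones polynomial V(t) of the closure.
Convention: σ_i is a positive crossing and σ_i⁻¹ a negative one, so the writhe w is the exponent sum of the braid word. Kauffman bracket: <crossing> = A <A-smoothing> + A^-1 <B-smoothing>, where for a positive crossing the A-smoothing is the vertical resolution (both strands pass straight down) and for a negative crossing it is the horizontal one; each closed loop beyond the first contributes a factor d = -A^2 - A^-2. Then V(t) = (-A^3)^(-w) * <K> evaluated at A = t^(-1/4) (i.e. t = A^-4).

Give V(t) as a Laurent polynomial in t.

Reading the diagram top to bottom ('/'-over between positions i,i+1 = s_i, '\'-over = s_i^-1): braid word = s1 s4^-1 s3 s1^-1 s2 s1^-1 s1^-1 s4^-1 s4 s1^-1 s5.
The presented braid s1 s4^-1 s3 s1^-1 s2 s1^-1 s1^-1 s4^-1 s4 s1^-1 s5 on 6 strands reduces by inverse Markov moves (closure unchanged at each step):
  Destabilize: the word has the form β·s5 where s5 occurs only as the final letter (β ∈ B_5); drop it and the last strand → 5 strands.
  Deconjugate: the word is γ·β·γ⁻¹ with γ = s1 s4^-1 (prefix) and γ⁻¹ = s4 s1^-1 (suffix); strip both.
  Destabilize: the word has the form β·s4^-1 where s4^-1 occurs only as the final letter (β ∈ B_4); drop it and the last strand → 4 strands.
Reduced to β = s3 s1^-1 s2 s1^-1 s1^-1 on 4 strands, 5 crossings.
Compute on β:
Braid: s3 s1^-1 s2 s1^-1 s1^-1 on 4 strands, 5 crossings.
Writhe w = (#positive) - (#negative) = 2 - 3 = -1.
State-sum expansion of <K>. There are 2^5 = 32 states.
Smooth each crossing (0=||, 1=⌣⌢); contribution A^(Σ sign_k(1-2s_k)) * d^(L-1).
  state 00000: A-exp=-1, loops=4, term = A^-1 * d^3
  state 00001: A-exp=+1, loops=3, term = A^1 * d^2
  state 00010: A-exp=+1, loops=3, term = A^1 * d^2
  state 00011: A-exp=+3, loops=4, term = A^3 * d^3
  state 00100: A-exp=-3, loops=3, term = A^-3 * d^2
  state 00101: A-exp=-1, loops=2, term = A^-1 * d^1
  state 00110: A-exp=-1, loops=2, term = A^-1 * d^1
  state 00111: A-exp=+1, loops=3, term = A^1 * d^2
  state 01000: A-exp=+1, loops=3, term = A^1 * d^2
  state 01001: A-exp=+3, loops=4, term = A^3 * d^3
  state 01010: A-exp=+3, loops=4, term = A^3 * d^3
  state 01011: A-exp=+5, loops=5, term = A^5 * d^4
  state 01100: A-exp=-1, loops=2, term = A^-1 * d^1
  state 01101: A-exp=+1, loops=3, term = A^1 * d^2
  state 01110: A-exp=+1, loops=3, term = A^1 * d^2
  state 01111: A-exp=+3, loops=4, term = A^3 * d^3
  state 10000: A-exp=-3, loops=3, term = A^-3 * d^2
  state 10001: A-exp=-1, loops=2, term = A^-1 * d^1
  state 10010: A-exp=-1, loops=2, term = A^-1 * d^1
  state 10011: A-exp=+1, loops=3, term = A^1 * d^2
  state 10100: A-exp=-5, loops=2, term = A^-5 * d^1
  state 10101: A-exp=-3, loops=1, term = A^-3 * d^0
  state 10110: A-exp=-3, loops=1, term = A^-3 * d^0
  state 10111: A-exp=-1, loops=2, term = A^-1 * d^1
  state 11000: A-exp=-1, loops=2, term = A^-1 * d^1
  state 11001: A-exp=+1, loops=3, term = A^1 * d^2
  state 11010: A-exp=+1, loops=3, term = A^1 * d^2
  state 11011: A-exp=+3, loops=4, term = A^3 * d^3
  state 11100: A-exp=-3, loops=1, term = A^-3 * d^0
  state 11101: A-exp=-1, loops=2, term = A^-1 * d^1
  state 11110: A-exp=-1, loops=2, term = A^-1 * d^1
  state 11111: A-exp=+1, loops=3, term = A^1 * d^2
Collect the terms by A-exponent (count of states per loop number):
Powers of d = -A^2 - A^-2: d^2 = A^4 + 2 + A^-4; d^3 = -A^6 - 3*A^2 - 3*A^-2 - A^-6; d^4 = A^8 + 4*A^4 + 6 + 4*A^-4 + A^-8.
  A^5 * (d^4) = A^13 + 4*A^9 + 6*A^5 + 4*A + A^-3
  A^3 * (5*d^3) = -5*A^9 - 15*A^5 - 15*A - 5*A^-3
  A^1 * (10*d^2) = 10*A^5 + 20*A + 10*A^-3
  A^-1 * (9*d + d^3) = -A^5 - 12*A - 12*A^-3 - A^-7
  A^-3 * (3 + 2*d^2) = 2*A + 7*A^-3 + 2*A^-7
  A^-5 * (d) = -A^-3 - A^-7
Summing the groups: <K> = A^13 - A^9 - A
Normalise by the writhe: (-A^3)^(-w) = (-A^3)^(1) = -A^3, so f(A) = -A^3 * <K> = -A^16 + A^12 + A^4.
Substitute A = t^(-1/4), i.e. A^e → t^(-e/4): V(t) = t^-1 + t^-3 - t^-4

Answer: t^-1 + t^-3 - t^-4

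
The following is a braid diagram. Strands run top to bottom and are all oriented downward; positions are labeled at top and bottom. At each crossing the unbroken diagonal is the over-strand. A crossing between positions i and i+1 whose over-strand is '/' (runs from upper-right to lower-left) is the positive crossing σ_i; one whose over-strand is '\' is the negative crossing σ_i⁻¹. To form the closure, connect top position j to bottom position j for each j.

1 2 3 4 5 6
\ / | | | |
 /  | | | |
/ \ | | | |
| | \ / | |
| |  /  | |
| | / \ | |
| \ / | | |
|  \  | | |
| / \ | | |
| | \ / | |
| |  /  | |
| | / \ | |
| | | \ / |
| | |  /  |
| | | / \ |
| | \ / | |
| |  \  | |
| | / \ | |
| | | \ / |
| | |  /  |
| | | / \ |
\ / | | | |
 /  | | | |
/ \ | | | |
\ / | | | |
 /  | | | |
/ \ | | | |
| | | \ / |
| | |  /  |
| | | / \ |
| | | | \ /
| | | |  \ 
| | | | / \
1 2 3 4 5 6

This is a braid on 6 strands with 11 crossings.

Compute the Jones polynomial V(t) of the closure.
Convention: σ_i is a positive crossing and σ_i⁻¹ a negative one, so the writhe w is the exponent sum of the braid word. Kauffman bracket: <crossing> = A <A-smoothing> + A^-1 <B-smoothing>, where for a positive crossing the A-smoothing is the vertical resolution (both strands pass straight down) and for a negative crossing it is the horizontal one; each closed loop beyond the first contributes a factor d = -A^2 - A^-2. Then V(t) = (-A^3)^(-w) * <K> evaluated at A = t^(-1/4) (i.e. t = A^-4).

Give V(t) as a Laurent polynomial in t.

t^10 - 2*t^9 + 2*t^8 - 4*t^7 + 4*t^6 - 3*t^5 + 3*t^4 - t^3 + t^2

Derivation:
Reading the diagram top to bottom ('/'-over between positions i,i+1 = s_i, '\'-over = s_i^-1): braid word = s1 s3 s2^-1 s3 s4 s3^-1 s4 s1 s1 s4 s5^-1.
The presented braid s1 s3 s2^-1 s3 s4 s3^-1 s4 s1 s1 s4 s5^-1 on 6 strands reduces by inverse Markov moves (closure unchanged at each step):
  Destabilize: the word has the form β·s5^-1 where s5^-1 occurs only as the final letter (β ∈ B_5); drop it and the last strand → 5 strands.
Reduced to β = s1 s3 s2^-1 s3 s4 s3^-1 s4 s1 s1 s4 on 5 strands, 10 crossings.
Compute on β:
Braid: s1 s3 s2^-1 s3 s4 s3^-1 s4 s1 s1 s4 on 5 strands, 10 crossings.
Writhe w = (#positive) - (#negative) = 8 - 2 = 6.
State-sum expansion of <K>. There are 2^10 = 1024 states.
Smooth each crossing (0=||, 1=⌣⌢); contribution A^(Σ sign_k(1-2s_k)) * d^(L-1).
Tabulate the states by total A-exponent and number of loops L (A-exp: L × count):
  A^10: L=3 ×1
  A^8: L=2 ×6, L=4 ×4
  A^6: L=1 ×9, L=3 ×32, L=5 ×4
  A^4: L=2 ×70, L=4 ×49, L=6 ×1
  A^2: L=1 ×30, L=3 ×149, L=5 ×31
  A^0: L=2 ×99, L=4 ×144, L=6 ×9
  A^-2: L=3 ×136, L=5 ×73, L=7 ×1
  A^-4: L=4 ×101, L=6 ×19
  A^-6: L=5 ×43, L=7 ×2
  A^-8: L=6 ×10
  A^-10: L=7 ×1
Each group contributes A^e * Σ count * d^(L-1):
Powers of d = -A^2 - A^-2: d^2 = A^4 + 2 + A^-4; d^3 = -A^6 - 3*A^2 - 3*A^-2 - A^-6; d^4 = A^8 + 4*A^4 + 6 + 4*A^-4 + A^-8; d^5 = -A^10 - 5*A^6 - 10*A^2 - 10*A^-2 - 5*A^-6 - A^-10; d^6 = A^12 + 6*A^8 + 15*A^4 + 20 + 15*A^-4 + 6*A^-8 + A^-12.
  A^10 * (d^2) = A^14 + 2*A^10 + A^6
  A^8 * (6*d + 4*d^3) = -4*A^14 - 18*A^10 - 18*A^6 - 4*A^2
  A^6 * (9 + 32*d^2 + 4*d^4) = 4*A^14 + 48*A^10 + 97*A^6 + 48*A^2 + 4*A^-2
  A^4 * (70*d + 49*d^3 + d^5) = -A^14 - 54*A^10 - 227*A^6 - 227*A^2 - 54*A^-2 - A^-6
  A^2 * (30 + 149*d^2 + 31*d^4) = 31*A^10 + 273*A^6 + 514*A^2 + 273*A^-2 + 31*A^-6
  A^0 * (99*d + 144*d^3 + 9*d^5) = -9*A^10 - 189*A^6 - 621*A^2 - 621*A^-2 - 189*A^-6 - 9*A^-10
  A^-2 * (136*d^2 + 73*d^4 + d^6) = A^10 + 79*A^6 + 443*A^2 + 730*A^-2 + 443*A^-6 + 79*A^-10 + A^-14
  A^-4 * (101*d^3 + 19*d^5) = -19*A^6 - 196*A^2 - 493*A^-2 - 493*A^-6 - 196*A^-10 - 19*A^-14
  A^-6 * (43*d^4 + 2*d^6) = 2*A^6 + 55*A^2 + 202*A^-2 + 298*A^-6 + 202*A^-10 + 55*A^-14 + 2*A^-18
  A^-8 * (10*d^5) = -10*A^2 - 50*A^-2 - 100*A^-6 - 100*A^-10 - 50*A^-14 - 10*A^-18
  A^-10 * (d^6) = A^2 + 6*A^-2 + 15*A^-6 + 20*A^-10 + 15*A^-14 + 6*A^-18 + A^-22
Summing the groups: <K> = A^10 - A^6 + 3*A^2 - 3*A^-2 + 4*A^-6 - 4*A^-10 + 2*A^-14 - 2*A^-18 + A^-22
Normalise by the writhe: (-A^3)^(-w) = (-A^3)^(-6) = A^-18, so f(A) = A^-18 * <K> = A^-8 - A^-12 + 3*A^-16 - 3*A^-20 + 4*A^-24 - 4*A^-28 + 2*A^-32 - 2*A^-36 + A^-40.
Substitute A = t^(-1/4), i.e. A^e → t^(-e/4): V(t) = t^10 - 2*t^9 + 2*t^8 - 4*t^7 + 4*t^6 - 3*t^5 + 3*t^4 - t^3 + t^2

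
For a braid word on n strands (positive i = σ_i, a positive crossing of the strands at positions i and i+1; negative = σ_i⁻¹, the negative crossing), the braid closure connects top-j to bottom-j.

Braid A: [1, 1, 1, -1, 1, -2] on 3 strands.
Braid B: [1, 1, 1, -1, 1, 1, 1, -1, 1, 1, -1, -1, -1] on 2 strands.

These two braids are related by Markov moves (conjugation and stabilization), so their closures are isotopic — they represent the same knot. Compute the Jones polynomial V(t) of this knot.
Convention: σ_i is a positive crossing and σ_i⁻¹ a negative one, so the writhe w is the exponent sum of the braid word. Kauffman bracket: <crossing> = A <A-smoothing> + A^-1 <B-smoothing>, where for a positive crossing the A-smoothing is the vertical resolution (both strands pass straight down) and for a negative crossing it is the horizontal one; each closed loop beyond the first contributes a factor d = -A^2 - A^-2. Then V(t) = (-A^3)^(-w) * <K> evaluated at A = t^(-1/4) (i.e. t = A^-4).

-t^4 + t^3 + t

Derivation:
Markov-equivalent braids have isotopic closures, hence identical knot invariants. Strip the Markov moves from each word to reach a common short braid β, then compute V(t) once on β.
Braid A: s1 s1 s1 s1^-1 s1 s2^-1 on 3 strands reduces by inverse Markov moves (closure unchanged at each step):
  Destabilize: the word has the form β·s2^-1 where s2^-1 occurs only as the final letter (β ∈ B_2); drop it and the last strand → 2 strands.
Reduced to β = s1 s1 s1 s1^-1 s1 on 2 strands, 5 crossings.
Braid B: s1 s1 s1 s1^-1 s1 s1 s1 s1^-1 s1 s1 s1^-1 s1^-1 s1^-1 on 2 strands reduces by inverse Markov moves (closure unchanged at each step):
  Deconjugate: the word is γ·β·γ⁻¹ with γ = s1 s1 (prefix) and γ⁻¹ = s1^-1 s1^-1 (suffix); strip both.
  Deconjugate: the word is γ·β·γ⁻¹ with γ = s1 s1^-1 (prefix) and γ⁻¹ = s1 s1^-1 (suffix); strip both.
Reduced to β = s1 s1 s1 s1^-1 s1 on 2 strands, 5 crossings.
Both give the same β = s1 s1 s1 s1^-1 s1 on 2 strands, so one state sum suffices:
First cancel adjacent σ_i σ_i⁻¹ pairs (Reidemeister II — same braid, same closure): s1 s1 s1 s1^-1 s1 → s1 s1 s1.
Braid: s1 s1 s1 on 2 strands, 3 crossings.
Writhe w = (#positive) - (#negative) = 3 - 0 = 3.
State-sum expansion of <K>. There are 2^3 = 8 states.
For each crossing: s=0 is the vertical smoothing, s=1 horizontal. Crossing k contributes A^(sign_k * (1 - 2*s_k)); loop factor d = -A^2 - A^-2.
  state 000: A-exp=+3, loops=2, term = A^3 * d^1
  state 001: A-exp=+1, loops=1, term = A^1 * d^0
  state 010: A-exp=+1, loops=1, term = A^1 * d^0
  state 011: A-exp=-1, loops=2, term = A^-1 * d^1
  state 100: A-exp=+1, loops=1, term = A^1 * d^0
  state 101: A-exp=-1, loops=2, term = A^-1 * d^1
  state 110: A-exp=-1, loops=2, term = A^-1 * d^1
  state 111: A-exp=-3, loops=3, term = A^-3 * d^2
Collect the terms by A-exponent (count of states per loop number):
Powers of d = -A^2 - A^-2: d^2 = A^4 + 2 + A^-4.
  A^3 * (d) = -A^5 - A
  A^1 * (3) = 3*A
  A^-1 * (3*d) = -3*A - 3*A^-3
  A^-3 * (d^2) = A + 2*A^-3 + A^-7
Summing the groups: <K> = -A^5 - A^-3 + A^-7
Normalise by the writhe: (-A^3)^(-w) = (-A^3)^(-3) = -A^-9, so f(A) = -A^-9 * <K> = A^-4 + A^-12 - A^-16.
Substitute A = t^(-1/4), i.e. A^e → t^(-e/4): V(t) = -t^4 + t^3 + t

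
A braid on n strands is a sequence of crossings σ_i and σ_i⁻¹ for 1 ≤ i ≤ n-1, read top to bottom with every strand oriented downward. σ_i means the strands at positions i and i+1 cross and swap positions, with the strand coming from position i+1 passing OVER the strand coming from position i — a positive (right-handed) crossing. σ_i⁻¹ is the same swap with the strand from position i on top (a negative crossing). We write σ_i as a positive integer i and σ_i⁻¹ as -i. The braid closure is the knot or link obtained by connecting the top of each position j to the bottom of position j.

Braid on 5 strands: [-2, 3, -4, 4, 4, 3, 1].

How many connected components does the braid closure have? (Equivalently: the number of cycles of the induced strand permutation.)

Track the strand permutation on 5 strands, starting from identity.
  step 1: s2^-1 swaps positions 2,3 -> [1 3 2 4 5]
  step 2: s3 swaps positions 3,4 -> [1 3 4 2 5]
  step 3: s4^-1 swaps positions 4,5 -> [1 3 4 5 2]
  step 4: s4 swaps positions 4,5 -> [1 3 4 2 5]
  step 5: s4 swaps positions 4,5 -> [1 3 4 5 2]
  step 6: s3 swaps positions 3,4 -> [1 3 5 4 2]
  step 7: s1 swaps positions 1,2 -> [3 1 5 4 2]
Final permutation (position -> original strand): [3 1 5 4 2]
Closure components = cycle count of this permutation = 2.

Answer: 2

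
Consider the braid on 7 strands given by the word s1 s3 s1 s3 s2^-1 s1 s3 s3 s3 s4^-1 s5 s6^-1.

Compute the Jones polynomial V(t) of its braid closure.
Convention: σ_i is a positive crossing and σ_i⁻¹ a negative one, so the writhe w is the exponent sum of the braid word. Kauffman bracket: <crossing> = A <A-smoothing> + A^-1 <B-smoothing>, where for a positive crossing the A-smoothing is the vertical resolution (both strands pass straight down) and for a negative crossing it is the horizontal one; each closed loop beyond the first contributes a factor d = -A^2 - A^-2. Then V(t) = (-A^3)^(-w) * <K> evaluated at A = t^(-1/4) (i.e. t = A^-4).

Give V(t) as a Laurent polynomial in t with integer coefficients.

The presented braid s1 s3 s1 s3 s2^-1 s1 s3 s3 s3 s4^-1 s5 s6^-1 on 7 strands reduces by inverse Markov moves (closure unchanged at each step):
  Destabilize: the word has the form β·s6^-1 where s6^-1 occurs only as the final letter (β ∈ B_6); drop it and the last strand → 6 strands.
  Destabilize: the word has the form β·s5 where s5 occurs only as the final letter (β ∈ B_5); drop it and the last strand → 5 strands.
  Destabilize: the word has the form β·s4^-1 where s4^-1 occurs only as the final letter (β ∈ B_4); drop it and the last strand → 4 strands.
Reduced to β = s1 s3 s1 s3 s2^-1 s1 s3 s3 s3 on 4 strands, 9 crossings.
Compute on β:
Braid: s1 s3 s1 s3 s2^-1 s1 s3 s3 s3 on 4 strands, 9 crossings.
Writhe w = (#positive) - (#negative) = 8 - 1 = 7.
Enumerate smoothing states for the bracket polynomial. There are 2^9 = 512 states.
Smooth each crossing (0=||, 1=⌣⌢); contribution A^(Σ sign_k(1-2s_k)) * d^(L-1).
Tabulate the states by total A-exponent and number of loops L (A-exp: L × count):
  A^9: L=3 ×1
  A^7: L=2 ×8, L=4 ×1
  A^5: L=1 ×15, L=3 ×21
  A^3: L=2 ×60, L=4 ×24
  A^1: L=3 ×110, L=5 ×16
  A^-1: L=4 ×120, L=6 ×6
  A^-3: L=5 ×83, L=7 ×1
  A^-5: L=6 ×36
  A^-7: L=7 ×9
  A^-9: L=8 ×1
Each group contributes A^e * Σ count * d^(L-1):
Powers of d = -A^2 - A^-2: d^2 = A^4 + 2 + A^-4; d^3 = -A^6 - 3*A^2 - 3*A^-2 - A^-6; d^4 = A^8 + 4*A^4 + 6 + 4*A^-4 + A^-8; d^5 = -A^10 - 5*A^6 - 10*A^2 - 10*A^-2 - 5*A^-6 - A^-10; d^6 = A^12 + 6*A^8 + 15*A^4 + 20 + 15*A^-4 + 6*A^-8 + A^-12; d^7 = -A^14 - 7*A^10 - 21*A^6 - 35*A^2 - 35*A^-2 - 21*A^-6 - 7*A^-10 - A^-14.
  A^9 * (d^2) = A^13 + 2*A^9 + A^5
  A^7 * (8*d + d^3) = -A^13 - 11*A^9 - 11*A^5 - A
  A^5 * (15 + 21*d^2) = 21*A^9 + 57*A^5 + 21*A
  A^3 * (60*d + 24*d^3) = -24*A^9 - 132*A^5 - 132*A - 24*A^-3
  A^1 * (110*d^2 + 16*d^4) = 16*A^9 + 174*A^5 + 316*A + 174*A^-3 + 16*A^-7
  A^-1 * (120*d^3 + 6*d^5) = -6*A^9 - 150*A^5 - 420*A - 420*A^-3 - 150*A^-7 - 6*A^-11
  A^-3 * (83*d^4 + d^6) = A^9 + 89*A^5 + 347*A + 518*A^-3 + 347*A^-7 + 89*A^-11 + A^-15
  A^-5 * (36*d^5) = -36*A^5 - 180*A - 360*A^-3 - 360*A^-7 - 180*A^-11 - 36*A^-15
  A^-7 * (9*d^6) = 9*A^5 + 54*A + 135*A^-3 + 180*A^-7 + 135*A^-11 + 54*A^-15 + 9*A^-19
  A^-9 * (d^7) = -A^5 - 7*A - 21*A^-3 - 35*A^-7 - 35*A^-11 - 21*A^-15 - 7*A^-19 - A^-23
Summing the groups: <K> = -A^9 - 2*A + 2*A^-3 - 2*A^-7 + 3*A^-11 - 2*A^-15 + 2*A^-19 - A^-23
Normalise by the writhe: (-A^3)^(-w) = (-A^3)^(-7) = -A^-21, so f(A) = -A^-21 * <K> = A^-12 + 2*A^-20 - 2*A^-24 + 2*A^-28 - 3*A^-32 + 2*A^-36 - 2*A^-40 + A^-44.
Substitute A = t^(-1/4), i.e. A^e → t^(-e/4): V(t) = t^11 - 2*t^10 + 2*t^9 - 3*t^8 + 2*t^7 - 2*t^6 + 2*t^5 + t^3

Answer: t^11 - 2*t^10 + 2*t^9 - 3*t^8 + 2*t^7 - 2*t^6 + 2*t^5 + t^3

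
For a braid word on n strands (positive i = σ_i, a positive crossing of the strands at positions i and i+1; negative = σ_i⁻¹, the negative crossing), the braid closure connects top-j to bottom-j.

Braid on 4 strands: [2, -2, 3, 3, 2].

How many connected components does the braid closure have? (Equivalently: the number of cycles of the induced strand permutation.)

Track the strand permutation on 4 strands, starting from identity.
  step 1: s2 swaps positions 2,3 -> [1 3 2 4]
  step 2: s2^-1 swaps positions 2,3 -> [1 2 3 4]
  step 3: s3 swaps positions 3,4 -> [1 2 4 3]
  step 4: s3 swaps positions 3,4 -> [1 2 3 4]
  step 5: s2 swaps positions 2,3 -> [1 3 2 4]
Final permutation (position -> original strand): [1 3 2 4]
Closure components = cycle count of this permutation = 3.

Answer: 3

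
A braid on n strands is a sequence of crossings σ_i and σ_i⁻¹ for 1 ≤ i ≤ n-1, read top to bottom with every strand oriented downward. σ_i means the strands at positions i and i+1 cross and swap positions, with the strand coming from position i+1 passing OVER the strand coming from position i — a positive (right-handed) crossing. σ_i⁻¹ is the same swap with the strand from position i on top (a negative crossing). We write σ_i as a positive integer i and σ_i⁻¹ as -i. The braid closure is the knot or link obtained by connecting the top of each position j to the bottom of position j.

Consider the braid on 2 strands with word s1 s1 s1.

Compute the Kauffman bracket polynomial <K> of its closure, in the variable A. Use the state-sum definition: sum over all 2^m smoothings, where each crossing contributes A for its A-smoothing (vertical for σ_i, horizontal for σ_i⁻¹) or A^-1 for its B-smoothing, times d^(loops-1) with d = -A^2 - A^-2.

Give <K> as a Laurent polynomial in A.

Braid: s1 s1 s1 on 2 strands, 3 crossings.
Writhe w = (#positive) - (#negative) = 3 - 0 = 3.
Computing the Kauffman bracket via state sum. There are 2^3 = 8 states.
Each crossing splits two ways (0=vertical, 1=horizontal). The state's weight is A^(#A-smoothings - #B-smoothings) * d^(loops - 1).
  state 000: A-exp=+3, loops=2, term = A^3 * d^1
  state 001: A-exp=+1, loops=1, term = A^1 * d^0
  state 010: A-exp=+1, loops=1, term = A^1 * d^0
  state 011: A-exp=-1, loops=2, term = A^-1 * d^1
  state 100: A-exp=+1, loops=1, term = A^1 * d^0
  state 101: A-exp=-1, loops=2, term = A^-1 * d^1
  state 110: A-exp=-1, loops=2, term = A^-1 * d^1
  state 111: A-exp=-3, loops=3, term = A^-3 * d^2
Collect the terms by A-exponent (count of states per loop number):
Powers of d = -A^2 - A^-2: d^2 = A^4 + 2 + A^-4.
  A^3 * (d) = -A^5 - A
  A^1 * (3) = 3*A
  A^-1 * (3*d) = -3*A - 3*A^-3
  A^-3 * (d^2) = A + 2*A^-3 + A^-7
Summing the groups: <K> = -A^5 - A^-3 + A^-7

Answer: -A^5 - A^-3 + A^-7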